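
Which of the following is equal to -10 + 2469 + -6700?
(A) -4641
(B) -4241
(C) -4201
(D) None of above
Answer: B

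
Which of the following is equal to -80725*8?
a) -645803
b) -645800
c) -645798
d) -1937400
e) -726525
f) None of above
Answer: b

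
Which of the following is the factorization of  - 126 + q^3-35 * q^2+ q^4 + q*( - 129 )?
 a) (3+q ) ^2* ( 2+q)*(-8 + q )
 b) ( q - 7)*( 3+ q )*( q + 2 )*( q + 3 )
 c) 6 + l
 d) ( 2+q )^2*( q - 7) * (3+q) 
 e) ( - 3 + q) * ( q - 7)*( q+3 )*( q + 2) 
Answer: b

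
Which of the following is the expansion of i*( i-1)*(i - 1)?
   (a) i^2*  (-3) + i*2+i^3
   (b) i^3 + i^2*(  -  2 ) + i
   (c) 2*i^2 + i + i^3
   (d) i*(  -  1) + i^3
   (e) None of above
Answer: b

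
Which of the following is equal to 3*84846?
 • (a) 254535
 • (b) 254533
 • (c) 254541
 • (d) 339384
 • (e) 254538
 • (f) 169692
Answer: e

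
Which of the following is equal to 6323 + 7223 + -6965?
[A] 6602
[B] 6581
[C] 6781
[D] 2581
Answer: B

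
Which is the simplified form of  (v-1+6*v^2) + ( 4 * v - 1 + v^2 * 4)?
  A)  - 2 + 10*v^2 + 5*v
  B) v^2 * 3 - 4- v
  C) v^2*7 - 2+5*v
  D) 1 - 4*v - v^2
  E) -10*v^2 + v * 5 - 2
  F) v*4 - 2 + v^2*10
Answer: A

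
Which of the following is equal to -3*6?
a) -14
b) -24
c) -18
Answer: c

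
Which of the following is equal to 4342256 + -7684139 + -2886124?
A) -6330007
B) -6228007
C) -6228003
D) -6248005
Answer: B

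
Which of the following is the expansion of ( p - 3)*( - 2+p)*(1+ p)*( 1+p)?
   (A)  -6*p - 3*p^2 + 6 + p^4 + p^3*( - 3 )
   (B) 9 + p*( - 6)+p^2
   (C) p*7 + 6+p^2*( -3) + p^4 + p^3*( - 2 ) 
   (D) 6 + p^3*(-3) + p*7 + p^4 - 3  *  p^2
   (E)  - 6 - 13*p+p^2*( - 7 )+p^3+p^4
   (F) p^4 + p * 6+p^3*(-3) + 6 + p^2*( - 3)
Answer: D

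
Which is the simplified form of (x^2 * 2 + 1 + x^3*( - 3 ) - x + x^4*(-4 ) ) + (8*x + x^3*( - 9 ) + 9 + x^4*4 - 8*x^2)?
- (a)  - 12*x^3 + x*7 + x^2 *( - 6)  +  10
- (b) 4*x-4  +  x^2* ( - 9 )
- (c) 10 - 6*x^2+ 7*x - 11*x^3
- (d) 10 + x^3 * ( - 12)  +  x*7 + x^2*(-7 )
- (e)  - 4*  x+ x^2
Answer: a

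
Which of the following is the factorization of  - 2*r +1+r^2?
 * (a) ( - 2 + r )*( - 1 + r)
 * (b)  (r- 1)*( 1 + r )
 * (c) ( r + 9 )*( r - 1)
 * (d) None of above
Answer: d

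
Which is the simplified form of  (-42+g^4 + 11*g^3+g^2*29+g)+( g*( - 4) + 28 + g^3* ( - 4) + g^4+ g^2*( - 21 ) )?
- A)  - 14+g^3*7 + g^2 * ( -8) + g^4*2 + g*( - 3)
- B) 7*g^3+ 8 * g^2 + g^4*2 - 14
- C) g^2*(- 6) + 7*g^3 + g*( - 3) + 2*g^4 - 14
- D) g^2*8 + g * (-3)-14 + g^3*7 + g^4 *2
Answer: D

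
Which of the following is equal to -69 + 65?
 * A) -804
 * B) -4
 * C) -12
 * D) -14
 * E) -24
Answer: B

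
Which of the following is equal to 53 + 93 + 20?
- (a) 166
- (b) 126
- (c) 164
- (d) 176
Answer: a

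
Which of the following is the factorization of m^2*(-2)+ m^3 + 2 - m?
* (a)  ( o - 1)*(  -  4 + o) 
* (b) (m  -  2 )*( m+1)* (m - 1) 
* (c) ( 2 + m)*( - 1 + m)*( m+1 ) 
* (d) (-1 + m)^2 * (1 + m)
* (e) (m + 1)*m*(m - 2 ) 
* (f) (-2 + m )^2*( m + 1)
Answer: b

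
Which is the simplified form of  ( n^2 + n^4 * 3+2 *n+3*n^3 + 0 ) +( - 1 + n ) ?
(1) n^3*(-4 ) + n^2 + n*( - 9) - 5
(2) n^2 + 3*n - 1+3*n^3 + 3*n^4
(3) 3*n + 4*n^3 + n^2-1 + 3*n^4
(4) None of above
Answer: 2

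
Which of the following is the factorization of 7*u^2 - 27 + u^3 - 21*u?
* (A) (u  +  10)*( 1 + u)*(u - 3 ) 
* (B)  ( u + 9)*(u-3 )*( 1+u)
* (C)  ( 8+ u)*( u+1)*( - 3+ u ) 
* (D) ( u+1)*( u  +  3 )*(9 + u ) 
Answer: B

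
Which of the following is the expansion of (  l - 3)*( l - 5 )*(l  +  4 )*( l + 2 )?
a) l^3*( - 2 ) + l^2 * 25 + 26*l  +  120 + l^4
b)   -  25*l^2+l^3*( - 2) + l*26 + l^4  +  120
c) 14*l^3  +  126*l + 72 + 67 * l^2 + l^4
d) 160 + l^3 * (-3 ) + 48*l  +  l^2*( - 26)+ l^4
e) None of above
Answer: b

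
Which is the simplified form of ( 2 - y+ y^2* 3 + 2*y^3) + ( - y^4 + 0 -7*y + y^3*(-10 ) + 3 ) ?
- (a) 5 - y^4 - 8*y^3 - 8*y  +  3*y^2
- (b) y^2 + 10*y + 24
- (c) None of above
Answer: a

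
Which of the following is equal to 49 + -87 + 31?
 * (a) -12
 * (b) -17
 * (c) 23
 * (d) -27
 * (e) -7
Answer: e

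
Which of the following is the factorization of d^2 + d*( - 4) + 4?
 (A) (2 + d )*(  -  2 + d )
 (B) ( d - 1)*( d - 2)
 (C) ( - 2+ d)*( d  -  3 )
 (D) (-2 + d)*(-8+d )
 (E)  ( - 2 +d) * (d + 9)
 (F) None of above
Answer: F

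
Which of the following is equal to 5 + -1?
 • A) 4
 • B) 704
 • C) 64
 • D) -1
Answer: A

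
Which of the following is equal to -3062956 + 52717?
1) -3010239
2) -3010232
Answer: 1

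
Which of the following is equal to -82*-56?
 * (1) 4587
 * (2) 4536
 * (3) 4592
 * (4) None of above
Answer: 3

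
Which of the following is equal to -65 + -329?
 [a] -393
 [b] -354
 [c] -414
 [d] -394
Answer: d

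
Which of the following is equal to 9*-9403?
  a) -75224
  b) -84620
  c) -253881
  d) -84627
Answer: d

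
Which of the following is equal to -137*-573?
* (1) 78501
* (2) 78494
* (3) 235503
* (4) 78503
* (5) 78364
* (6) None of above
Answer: 1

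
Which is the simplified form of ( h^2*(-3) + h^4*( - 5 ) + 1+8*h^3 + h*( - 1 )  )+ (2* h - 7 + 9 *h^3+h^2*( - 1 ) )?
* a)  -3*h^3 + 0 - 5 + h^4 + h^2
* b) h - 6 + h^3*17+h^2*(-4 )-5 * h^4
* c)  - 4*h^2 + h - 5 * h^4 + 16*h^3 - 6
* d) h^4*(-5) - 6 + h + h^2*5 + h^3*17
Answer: b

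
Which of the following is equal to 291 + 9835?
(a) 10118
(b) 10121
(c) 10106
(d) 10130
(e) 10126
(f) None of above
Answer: e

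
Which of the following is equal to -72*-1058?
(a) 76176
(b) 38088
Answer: a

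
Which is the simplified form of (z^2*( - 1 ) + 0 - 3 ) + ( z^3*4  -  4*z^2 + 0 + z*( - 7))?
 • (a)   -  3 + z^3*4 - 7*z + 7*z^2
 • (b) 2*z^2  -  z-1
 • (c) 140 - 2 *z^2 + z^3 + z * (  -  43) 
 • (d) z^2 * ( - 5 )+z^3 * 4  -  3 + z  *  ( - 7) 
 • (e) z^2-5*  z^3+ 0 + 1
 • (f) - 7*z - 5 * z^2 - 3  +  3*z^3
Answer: d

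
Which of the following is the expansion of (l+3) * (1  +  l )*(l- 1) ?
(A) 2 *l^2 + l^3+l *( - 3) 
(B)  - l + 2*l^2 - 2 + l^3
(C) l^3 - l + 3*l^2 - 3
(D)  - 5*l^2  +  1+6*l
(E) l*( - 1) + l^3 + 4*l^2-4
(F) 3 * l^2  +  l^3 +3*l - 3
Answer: C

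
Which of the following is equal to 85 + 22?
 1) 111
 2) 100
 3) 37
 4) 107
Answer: 4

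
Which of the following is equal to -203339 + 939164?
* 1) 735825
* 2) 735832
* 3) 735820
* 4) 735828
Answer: 1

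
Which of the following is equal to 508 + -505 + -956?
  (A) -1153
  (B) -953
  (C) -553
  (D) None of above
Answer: B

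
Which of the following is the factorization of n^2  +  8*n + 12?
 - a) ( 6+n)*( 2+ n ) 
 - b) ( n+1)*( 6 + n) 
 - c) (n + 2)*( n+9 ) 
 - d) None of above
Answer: a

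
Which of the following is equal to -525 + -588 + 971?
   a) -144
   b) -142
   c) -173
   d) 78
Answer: b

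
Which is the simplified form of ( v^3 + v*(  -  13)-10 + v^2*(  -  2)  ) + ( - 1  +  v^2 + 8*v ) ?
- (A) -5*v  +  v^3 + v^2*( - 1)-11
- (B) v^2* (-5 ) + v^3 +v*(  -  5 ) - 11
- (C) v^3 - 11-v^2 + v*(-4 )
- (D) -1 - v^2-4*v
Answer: A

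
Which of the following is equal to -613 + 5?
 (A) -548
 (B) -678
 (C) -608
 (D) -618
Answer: C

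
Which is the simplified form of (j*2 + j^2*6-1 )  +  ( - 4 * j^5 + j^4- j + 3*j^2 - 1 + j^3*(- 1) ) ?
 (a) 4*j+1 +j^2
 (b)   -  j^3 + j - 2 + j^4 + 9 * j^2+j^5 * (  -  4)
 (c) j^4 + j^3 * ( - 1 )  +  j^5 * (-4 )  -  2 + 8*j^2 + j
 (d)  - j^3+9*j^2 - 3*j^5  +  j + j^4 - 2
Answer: b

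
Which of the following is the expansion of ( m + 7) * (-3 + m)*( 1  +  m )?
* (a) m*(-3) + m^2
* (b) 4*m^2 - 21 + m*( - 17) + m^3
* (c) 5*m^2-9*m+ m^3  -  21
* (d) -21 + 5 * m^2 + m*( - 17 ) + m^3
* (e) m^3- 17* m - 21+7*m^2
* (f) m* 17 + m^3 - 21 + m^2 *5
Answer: d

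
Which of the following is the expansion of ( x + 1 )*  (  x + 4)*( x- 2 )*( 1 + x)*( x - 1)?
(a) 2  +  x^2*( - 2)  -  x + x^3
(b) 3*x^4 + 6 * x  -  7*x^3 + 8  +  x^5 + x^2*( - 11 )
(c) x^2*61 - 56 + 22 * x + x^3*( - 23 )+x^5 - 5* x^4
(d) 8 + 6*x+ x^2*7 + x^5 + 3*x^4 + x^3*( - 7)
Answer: b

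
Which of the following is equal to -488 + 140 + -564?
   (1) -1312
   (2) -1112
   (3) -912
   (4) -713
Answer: 3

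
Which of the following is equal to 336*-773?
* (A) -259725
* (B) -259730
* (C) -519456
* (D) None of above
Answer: D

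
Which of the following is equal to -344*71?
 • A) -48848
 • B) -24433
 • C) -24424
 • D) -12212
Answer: C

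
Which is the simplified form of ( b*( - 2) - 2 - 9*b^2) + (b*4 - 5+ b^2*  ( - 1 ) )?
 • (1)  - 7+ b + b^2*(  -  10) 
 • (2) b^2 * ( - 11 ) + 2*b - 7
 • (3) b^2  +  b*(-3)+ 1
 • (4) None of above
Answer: 4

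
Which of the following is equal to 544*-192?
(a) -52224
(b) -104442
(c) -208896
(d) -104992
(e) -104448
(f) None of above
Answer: e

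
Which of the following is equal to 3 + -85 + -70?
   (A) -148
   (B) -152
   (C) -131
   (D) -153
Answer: B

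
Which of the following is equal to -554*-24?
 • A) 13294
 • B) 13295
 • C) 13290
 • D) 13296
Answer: D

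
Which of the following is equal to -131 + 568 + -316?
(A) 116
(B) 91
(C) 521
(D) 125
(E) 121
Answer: E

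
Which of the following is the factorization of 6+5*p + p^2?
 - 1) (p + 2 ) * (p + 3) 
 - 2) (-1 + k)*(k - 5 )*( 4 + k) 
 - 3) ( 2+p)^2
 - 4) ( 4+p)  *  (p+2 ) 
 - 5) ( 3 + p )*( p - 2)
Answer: 1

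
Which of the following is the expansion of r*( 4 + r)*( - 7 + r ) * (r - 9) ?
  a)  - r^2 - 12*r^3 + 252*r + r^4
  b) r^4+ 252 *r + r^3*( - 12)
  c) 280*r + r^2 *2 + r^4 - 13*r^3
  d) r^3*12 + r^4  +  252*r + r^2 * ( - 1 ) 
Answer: a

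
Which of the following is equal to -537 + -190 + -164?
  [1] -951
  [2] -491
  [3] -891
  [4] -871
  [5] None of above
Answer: 3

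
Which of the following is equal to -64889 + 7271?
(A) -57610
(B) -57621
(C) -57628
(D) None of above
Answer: D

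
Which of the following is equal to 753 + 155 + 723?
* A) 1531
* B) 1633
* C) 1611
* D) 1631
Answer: D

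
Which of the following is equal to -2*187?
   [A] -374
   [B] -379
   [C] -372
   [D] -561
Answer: A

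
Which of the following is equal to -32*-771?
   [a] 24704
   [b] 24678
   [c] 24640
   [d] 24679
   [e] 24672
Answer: e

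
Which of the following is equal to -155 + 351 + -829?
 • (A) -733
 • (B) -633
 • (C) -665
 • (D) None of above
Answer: B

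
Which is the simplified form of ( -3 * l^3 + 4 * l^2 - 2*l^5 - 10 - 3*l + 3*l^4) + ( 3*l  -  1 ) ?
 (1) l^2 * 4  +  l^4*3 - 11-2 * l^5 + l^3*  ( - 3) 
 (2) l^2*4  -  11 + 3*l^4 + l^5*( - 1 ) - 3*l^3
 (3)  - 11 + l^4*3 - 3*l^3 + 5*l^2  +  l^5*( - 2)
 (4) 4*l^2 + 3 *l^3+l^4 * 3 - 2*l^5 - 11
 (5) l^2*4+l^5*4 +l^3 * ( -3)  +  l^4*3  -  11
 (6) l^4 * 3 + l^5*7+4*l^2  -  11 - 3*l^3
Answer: 1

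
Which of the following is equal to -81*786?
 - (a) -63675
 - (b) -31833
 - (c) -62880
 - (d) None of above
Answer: d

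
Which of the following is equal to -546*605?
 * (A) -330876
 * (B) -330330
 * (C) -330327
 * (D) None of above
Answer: B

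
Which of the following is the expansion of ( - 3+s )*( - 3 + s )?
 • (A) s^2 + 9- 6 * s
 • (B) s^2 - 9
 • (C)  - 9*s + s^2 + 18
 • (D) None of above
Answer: A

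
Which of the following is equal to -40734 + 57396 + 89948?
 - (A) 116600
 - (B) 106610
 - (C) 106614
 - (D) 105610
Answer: B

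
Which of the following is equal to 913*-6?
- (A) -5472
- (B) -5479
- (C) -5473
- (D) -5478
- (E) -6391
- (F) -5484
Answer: D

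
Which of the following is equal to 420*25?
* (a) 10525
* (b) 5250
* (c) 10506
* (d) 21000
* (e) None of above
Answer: e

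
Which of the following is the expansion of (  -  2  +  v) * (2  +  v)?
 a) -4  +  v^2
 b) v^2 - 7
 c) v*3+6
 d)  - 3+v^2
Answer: a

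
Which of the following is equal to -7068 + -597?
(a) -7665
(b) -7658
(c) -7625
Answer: a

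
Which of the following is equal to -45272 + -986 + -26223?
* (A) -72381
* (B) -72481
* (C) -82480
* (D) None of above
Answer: B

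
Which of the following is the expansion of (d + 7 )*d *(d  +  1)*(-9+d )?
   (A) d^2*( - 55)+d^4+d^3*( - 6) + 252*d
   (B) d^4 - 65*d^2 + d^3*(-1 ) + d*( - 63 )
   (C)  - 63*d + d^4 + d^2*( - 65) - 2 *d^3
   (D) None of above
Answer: B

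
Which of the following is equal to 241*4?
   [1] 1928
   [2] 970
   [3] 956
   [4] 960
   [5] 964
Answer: 5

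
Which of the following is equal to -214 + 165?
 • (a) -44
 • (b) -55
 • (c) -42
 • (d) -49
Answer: d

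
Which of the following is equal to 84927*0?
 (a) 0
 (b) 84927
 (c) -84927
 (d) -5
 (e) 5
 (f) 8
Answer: a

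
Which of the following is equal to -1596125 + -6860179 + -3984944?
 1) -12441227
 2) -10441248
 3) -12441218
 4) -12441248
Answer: 4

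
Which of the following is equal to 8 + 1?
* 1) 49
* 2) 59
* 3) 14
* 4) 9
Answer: 4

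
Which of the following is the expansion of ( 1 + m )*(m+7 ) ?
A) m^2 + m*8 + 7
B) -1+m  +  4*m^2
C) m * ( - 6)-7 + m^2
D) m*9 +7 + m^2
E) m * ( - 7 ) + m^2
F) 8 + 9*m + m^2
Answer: A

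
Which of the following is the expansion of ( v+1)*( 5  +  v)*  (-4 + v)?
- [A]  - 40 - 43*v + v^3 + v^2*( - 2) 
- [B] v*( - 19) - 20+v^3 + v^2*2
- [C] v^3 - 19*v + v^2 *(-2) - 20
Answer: B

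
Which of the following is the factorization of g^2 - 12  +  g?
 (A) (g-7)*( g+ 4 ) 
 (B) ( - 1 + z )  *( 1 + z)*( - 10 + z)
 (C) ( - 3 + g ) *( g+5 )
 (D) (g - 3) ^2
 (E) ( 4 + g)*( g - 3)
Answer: E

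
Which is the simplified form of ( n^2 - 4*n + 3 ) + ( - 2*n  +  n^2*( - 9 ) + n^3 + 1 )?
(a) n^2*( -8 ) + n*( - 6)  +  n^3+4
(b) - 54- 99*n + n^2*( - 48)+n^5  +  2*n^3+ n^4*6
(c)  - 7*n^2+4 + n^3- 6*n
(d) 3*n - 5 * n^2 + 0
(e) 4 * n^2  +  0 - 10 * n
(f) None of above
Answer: a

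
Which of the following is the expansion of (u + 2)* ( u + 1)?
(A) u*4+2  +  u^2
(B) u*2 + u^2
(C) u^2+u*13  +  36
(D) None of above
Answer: D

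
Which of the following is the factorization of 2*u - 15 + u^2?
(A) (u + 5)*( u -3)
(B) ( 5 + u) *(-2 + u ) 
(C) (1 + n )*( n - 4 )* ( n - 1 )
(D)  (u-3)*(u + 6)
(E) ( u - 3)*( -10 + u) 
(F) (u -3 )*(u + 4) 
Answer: A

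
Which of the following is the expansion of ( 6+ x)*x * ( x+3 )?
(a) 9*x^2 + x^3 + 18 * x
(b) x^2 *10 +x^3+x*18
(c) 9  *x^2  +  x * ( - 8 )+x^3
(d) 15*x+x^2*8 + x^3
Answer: a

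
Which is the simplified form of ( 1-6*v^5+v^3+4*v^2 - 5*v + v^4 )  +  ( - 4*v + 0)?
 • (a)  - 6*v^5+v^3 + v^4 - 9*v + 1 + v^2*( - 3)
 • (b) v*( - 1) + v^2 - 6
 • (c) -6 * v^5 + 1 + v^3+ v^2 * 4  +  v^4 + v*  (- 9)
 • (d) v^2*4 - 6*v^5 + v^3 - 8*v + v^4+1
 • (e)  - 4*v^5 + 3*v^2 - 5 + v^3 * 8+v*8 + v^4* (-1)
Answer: c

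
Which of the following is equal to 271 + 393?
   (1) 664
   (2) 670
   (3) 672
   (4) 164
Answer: 1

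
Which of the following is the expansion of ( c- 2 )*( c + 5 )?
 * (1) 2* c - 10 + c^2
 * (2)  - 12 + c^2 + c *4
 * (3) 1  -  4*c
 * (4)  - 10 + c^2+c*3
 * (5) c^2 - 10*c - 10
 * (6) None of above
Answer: 4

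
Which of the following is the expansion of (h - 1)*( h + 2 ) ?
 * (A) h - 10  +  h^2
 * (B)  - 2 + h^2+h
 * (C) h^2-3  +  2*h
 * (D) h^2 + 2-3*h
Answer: B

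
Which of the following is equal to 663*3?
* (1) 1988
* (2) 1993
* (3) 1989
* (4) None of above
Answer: 3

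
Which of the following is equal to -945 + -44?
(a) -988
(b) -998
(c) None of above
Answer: c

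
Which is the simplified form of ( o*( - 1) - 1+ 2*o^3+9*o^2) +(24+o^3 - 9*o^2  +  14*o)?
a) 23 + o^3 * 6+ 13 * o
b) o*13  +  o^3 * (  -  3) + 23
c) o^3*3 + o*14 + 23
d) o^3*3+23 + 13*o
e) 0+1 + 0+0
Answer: d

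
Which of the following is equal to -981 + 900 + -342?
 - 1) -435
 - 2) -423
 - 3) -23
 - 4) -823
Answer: 2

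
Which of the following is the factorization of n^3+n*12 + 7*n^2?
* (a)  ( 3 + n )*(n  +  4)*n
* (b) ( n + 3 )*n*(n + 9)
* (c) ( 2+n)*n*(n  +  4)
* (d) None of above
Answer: a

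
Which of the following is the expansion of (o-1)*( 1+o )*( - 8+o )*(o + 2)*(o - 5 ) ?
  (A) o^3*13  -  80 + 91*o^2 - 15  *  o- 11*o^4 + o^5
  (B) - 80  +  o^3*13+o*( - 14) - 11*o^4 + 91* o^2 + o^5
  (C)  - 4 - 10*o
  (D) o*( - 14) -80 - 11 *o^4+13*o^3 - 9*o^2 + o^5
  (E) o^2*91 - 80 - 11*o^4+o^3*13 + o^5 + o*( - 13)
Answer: B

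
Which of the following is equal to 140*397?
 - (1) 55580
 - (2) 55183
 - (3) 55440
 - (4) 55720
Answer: 1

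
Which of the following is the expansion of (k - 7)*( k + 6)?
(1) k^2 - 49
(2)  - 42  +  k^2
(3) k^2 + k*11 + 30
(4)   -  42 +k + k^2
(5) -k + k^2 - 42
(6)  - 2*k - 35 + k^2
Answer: 5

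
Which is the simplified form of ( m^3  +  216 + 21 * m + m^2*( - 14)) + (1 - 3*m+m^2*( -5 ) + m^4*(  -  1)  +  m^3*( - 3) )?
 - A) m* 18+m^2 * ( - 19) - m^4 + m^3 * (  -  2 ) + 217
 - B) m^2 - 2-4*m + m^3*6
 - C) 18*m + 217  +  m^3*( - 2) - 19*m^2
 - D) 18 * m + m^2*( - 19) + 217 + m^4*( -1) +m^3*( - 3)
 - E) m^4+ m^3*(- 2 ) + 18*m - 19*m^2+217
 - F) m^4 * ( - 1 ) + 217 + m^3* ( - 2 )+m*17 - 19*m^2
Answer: A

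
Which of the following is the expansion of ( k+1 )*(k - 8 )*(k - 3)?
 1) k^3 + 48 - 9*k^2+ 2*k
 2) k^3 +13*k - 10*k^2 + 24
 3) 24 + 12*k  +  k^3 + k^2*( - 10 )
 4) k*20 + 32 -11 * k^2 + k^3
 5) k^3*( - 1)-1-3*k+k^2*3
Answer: 2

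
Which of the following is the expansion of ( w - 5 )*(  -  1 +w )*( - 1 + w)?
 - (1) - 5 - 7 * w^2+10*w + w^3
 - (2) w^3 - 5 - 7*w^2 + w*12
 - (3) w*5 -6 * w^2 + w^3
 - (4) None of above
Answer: 4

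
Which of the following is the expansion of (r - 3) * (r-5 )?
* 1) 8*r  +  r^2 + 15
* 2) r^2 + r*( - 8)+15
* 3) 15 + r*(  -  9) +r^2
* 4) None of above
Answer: 2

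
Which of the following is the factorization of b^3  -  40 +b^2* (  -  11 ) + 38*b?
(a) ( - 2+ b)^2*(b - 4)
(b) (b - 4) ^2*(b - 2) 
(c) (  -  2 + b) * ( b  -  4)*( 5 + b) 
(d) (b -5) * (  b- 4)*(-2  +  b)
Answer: d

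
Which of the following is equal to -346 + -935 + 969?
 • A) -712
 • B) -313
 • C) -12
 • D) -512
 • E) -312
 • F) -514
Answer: E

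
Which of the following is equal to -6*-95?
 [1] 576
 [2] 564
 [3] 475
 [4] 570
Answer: 4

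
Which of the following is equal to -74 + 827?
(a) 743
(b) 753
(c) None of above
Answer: b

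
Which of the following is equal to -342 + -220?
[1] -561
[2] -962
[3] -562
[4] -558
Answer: 3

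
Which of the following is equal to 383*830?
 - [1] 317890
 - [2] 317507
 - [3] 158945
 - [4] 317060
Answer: 1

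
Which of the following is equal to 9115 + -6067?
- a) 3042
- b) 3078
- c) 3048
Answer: c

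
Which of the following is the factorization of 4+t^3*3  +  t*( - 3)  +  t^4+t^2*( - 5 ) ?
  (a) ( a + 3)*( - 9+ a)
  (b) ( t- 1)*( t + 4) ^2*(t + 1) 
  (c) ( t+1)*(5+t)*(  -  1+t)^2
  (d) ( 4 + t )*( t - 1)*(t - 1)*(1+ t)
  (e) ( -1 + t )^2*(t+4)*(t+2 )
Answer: d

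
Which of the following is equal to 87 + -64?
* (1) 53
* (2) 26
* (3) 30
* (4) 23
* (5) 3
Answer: 4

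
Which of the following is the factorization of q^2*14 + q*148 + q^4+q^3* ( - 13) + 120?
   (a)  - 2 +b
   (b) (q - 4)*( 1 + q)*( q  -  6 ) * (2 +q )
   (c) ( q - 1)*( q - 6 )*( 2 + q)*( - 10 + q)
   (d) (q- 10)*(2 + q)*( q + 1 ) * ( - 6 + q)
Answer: d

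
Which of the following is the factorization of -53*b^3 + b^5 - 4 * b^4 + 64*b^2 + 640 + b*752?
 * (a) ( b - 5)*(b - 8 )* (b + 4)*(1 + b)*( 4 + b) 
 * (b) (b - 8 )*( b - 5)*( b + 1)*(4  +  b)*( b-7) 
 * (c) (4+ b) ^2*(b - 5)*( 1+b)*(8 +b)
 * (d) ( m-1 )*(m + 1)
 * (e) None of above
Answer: a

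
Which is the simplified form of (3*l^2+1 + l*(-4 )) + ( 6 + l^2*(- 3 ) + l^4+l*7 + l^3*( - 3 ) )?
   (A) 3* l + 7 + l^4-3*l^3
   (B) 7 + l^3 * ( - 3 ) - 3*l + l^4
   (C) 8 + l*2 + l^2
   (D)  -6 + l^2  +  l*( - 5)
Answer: A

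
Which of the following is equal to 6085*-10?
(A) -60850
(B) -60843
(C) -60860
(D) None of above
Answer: A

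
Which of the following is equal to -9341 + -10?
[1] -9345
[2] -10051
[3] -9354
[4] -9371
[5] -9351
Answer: 5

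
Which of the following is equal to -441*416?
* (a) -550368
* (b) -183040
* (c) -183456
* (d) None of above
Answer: c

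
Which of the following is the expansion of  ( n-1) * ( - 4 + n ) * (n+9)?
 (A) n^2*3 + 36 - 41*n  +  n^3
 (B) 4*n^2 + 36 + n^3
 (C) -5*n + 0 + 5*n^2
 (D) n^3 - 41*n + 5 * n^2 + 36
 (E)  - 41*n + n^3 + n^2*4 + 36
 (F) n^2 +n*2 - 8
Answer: E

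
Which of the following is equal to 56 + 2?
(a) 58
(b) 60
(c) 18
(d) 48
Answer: a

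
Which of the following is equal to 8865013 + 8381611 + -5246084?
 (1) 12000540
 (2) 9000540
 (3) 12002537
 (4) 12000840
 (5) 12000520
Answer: 1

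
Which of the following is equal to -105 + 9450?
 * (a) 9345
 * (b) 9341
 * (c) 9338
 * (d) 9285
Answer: a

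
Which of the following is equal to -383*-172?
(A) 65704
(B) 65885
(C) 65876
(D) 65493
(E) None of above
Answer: C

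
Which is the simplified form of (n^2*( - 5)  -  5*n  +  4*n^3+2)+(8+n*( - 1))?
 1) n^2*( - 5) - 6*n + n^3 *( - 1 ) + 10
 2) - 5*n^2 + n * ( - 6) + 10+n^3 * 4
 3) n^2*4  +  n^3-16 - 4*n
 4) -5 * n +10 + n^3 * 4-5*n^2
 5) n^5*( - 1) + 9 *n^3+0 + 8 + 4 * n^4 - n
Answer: 2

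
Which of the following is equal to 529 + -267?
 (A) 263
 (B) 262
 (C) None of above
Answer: B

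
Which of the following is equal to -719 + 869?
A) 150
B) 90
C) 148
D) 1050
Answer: A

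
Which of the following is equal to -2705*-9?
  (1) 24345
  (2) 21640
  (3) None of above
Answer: 1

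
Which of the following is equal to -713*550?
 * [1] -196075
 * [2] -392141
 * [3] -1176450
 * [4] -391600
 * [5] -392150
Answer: 5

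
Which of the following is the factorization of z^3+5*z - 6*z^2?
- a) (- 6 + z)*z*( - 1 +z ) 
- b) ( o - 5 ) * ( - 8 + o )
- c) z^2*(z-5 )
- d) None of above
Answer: d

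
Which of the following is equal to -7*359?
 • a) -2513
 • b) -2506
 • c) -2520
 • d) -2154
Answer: a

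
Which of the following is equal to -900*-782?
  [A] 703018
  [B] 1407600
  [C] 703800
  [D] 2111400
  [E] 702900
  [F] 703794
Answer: C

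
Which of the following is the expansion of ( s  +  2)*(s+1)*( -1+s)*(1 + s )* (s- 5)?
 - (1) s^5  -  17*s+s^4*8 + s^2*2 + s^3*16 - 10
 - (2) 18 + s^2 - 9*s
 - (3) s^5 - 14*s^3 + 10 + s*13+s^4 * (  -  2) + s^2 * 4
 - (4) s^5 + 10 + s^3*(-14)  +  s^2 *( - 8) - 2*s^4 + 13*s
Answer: 4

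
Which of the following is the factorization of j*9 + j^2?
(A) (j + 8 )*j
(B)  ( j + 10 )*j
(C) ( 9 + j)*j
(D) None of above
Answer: C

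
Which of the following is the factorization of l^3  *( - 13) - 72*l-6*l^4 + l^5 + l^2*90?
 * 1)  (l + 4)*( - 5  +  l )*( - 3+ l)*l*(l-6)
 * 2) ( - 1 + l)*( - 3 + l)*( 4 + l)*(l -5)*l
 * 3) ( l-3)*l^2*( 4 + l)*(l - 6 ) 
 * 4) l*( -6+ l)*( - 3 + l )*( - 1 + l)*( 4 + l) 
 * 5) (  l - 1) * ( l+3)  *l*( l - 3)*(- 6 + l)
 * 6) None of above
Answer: 4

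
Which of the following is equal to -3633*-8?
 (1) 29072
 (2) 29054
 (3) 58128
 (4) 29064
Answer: 4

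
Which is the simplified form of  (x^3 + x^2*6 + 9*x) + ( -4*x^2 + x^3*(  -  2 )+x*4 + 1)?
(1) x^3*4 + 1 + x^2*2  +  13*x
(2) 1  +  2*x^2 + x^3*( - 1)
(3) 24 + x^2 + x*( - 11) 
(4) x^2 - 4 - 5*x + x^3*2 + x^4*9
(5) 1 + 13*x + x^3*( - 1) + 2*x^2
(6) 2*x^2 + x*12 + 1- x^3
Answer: 5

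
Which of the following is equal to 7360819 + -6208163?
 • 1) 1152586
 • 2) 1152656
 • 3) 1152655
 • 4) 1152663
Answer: 2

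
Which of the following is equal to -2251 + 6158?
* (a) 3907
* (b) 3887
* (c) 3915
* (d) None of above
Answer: a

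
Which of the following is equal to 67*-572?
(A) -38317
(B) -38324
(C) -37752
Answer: B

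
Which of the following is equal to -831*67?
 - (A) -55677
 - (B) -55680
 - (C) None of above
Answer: A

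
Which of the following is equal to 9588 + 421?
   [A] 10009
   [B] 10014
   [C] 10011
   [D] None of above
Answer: A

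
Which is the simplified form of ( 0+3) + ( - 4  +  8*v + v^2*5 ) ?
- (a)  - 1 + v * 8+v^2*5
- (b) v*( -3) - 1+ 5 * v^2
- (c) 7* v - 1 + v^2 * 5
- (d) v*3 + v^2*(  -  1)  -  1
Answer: a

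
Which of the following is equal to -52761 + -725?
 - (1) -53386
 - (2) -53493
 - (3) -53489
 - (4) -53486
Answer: 4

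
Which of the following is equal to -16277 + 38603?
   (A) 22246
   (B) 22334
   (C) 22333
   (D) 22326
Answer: D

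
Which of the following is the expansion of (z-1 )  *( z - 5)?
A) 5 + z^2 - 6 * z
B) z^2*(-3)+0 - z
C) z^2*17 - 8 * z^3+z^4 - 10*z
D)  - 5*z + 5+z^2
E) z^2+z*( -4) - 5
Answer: A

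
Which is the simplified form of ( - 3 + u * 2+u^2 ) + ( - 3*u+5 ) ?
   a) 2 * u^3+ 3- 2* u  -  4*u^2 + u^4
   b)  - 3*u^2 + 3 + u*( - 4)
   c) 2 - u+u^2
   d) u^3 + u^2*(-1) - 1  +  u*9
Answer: c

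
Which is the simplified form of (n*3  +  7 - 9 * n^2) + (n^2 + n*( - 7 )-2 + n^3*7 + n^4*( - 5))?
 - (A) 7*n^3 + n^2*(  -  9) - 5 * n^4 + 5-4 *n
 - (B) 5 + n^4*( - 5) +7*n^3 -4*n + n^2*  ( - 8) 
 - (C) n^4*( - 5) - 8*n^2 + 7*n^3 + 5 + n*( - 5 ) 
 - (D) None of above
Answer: B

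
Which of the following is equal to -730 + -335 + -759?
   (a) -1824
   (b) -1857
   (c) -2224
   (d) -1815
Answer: a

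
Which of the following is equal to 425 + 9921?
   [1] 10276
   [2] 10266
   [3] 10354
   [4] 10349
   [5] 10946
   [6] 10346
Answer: 6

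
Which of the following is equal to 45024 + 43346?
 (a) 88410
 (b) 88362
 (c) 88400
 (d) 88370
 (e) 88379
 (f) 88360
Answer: d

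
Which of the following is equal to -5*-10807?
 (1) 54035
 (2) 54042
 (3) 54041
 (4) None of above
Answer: 1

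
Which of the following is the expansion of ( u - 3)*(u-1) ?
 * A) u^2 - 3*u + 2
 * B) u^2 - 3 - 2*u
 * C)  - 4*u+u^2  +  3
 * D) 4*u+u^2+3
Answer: C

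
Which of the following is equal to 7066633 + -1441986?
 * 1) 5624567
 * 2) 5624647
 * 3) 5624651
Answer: 2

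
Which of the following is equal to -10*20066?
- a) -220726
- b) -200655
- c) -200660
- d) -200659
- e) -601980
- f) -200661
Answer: c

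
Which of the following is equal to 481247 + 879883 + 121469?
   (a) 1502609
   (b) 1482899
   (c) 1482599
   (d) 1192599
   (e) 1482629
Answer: c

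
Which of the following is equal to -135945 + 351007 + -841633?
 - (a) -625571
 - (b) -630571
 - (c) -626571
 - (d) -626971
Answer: c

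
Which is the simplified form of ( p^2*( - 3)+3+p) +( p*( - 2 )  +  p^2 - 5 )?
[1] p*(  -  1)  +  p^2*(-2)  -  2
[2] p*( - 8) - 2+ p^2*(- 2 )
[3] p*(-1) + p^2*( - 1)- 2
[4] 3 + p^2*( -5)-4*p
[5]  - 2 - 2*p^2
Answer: 1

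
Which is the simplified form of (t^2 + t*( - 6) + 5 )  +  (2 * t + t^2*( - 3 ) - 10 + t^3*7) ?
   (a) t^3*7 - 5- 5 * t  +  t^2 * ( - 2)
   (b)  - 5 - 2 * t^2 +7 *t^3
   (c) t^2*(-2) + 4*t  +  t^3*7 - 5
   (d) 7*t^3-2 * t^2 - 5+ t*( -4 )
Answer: d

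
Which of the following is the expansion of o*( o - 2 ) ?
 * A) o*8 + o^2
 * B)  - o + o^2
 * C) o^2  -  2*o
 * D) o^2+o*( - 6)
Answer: C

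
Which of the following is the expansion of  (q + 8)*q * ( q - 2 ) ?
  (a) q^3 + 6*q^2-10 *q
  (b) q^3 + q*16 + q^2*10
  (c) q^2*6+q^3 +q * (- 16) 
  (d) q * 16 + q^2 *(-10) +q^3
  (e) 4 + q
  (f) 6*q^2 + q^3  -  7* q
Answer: c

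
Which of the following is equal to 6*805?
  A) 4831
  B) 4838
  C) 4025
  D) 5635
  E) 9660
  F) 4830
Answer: F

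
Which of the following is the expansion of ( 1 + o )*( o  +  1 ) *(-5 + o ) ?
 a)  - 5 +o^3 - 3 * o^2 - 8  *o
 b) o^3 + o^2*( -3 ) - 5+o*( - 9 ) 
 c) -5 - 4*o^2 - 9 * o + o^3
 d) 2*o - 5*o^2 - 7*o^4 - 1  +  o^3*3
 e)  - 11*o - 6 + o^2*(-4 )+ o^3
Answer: b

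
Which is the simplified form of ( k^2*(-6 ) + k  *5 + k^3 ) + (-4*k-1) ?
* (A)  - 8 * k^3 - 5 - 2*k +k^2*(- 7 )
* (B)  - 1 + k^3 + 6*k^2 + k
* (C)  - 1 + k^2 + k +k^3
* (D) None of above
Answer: D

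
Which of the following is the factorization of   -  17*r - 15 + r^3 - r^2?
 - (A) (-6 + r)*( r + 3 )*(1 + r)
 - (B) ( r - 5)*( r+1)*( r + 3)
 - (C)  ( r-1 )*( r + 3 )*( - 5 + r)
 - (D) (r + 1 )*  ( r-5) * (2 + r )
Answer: B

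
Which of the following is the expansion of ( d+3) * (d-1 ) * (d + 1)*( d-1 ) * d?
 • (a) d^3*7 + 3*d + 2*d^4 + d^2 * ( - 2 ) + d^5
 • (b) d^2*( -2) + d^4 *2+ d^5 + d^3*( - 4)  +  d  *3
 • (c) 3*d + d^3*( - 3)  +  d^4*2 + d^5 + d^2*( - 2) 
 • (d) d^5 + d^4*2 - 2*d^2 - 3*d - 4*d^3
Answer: b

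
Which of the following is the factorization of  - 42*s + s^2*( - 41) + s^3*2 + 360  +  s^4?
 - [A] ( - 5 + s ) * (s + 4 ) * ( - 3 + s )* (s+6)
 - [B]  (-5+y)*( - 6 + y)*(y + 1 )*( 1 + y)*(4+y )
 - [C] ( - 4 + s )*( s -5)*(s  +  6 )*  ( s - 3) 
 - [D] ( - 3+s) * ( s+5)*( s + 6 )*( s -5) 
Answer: A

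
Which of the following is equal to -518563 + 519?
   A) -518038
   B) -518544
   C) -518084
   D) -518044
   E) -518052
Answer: D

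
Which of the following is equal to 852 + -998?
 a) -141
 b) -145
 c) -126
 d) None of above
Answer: d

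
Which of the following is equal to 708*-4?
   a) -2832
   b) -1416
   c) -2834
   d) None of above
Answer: a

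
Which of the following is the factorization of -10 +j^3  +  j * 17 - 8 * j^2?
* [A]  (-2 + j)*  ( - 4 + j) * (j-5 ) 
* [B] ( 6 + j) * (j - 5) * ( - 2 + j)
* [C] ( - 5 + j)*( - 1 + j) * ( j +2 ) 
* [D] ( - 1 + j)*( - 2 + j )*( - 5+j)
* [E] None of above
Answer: D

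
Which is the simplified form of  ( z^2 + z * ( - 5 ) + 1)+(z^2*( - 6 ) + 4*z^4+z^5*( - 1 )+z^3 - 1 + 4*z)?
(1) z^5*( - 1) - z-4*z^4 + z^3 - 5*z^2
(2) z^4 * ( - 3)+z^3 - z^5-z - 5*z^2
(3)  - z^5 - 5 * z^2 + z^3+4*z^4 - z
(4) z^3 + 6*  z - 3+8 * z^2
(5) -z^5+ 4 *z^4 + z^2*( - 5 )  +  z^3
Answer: 3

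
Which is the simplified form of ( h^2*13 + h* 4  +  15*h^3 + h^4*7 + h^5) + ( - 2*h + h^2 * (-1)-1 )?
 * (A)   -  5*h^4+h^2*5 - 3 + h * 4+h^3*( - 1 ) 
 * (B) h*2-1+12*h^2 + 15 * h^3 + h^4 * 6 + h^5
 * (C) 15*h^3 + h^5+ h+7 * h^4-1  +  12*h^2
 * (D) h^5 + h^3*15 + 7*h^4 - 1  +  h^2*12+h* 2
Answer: D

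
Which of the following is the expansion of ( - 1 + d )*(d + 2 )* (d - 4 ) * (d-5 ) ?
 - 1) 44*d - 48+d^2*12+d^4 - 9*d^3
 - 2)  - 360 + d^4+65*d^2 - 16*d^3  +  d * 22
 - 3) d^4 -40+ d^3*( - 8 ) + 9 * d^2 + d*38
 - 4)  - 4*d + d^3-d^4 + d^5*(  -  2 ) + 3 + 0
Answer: 3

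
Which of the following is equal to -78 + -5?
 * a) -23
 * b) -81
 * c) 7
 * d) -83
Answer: d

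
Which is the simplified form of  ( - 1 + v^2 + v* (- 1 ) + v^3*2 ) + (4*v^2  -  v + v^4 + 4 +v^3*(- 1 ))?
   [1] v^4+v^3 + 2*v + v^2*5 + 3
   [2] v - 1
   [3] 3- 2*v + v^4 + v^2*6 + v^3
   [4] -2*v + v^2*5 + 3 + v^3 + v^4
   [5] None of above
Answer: 4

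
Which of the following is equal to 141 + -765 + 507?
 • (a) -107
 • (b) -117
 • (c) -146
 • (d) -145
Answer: b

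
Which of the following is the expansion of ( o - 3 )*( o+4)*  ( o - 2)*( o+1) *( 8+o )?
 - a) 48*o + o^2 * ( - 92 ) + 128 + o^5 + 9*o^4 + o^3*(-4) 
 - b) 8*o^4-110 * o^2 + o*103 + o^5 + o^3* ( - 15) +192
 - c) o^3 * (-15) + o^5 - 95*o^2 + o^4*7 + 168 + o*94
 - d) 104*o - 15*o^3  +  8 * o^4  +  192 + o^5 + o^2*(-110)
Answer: d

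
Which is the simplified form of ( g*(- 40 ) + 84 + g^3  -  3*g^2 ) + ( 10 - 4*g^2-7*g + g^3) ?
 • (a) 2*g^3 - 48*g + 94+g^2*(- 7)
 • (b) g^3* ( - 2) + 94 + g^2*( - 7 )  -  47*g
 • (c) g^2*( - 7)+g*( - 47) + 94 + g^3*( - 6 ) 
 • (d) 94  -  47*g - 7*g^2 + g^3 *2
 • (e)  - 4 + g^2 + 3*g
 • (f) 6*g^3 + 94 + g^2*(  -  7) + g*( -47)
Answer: d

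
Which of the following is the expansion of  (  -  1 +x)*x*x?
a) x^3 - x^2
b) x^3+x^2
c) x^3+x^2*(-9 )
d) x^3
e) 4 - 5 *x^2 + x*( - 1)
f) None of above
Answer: a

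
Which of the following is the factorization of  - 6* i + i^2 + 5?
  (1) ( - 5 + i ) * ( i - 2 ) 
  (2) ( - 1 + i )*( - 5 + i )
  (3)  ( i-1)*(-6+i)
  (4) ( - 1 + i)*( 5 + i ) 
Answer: 2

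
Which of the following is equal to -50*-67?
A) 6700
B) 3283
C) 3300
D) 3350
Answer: D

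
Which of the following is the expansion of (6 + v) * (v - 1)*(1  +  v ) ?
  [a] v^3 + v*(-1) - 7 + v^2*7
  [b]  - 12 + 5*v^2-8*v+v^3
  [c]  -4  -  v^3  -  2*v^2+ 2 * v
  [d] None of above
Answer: d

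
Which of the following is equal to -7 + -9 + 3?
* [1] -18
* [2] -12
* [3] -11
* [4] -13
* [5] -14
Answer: 4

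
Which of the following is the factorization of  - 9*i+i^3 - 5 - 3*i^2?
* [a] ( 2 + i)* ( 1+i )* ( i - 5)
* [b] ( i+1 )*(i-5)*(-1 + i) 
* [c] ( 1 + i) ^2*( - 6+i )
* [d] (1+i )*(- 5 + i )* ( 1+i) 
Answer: d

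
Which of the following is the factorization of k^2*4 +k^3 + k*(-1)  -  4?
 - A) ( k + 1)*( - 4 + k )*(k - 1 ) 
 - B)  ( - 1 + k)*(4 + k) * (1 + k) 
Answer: B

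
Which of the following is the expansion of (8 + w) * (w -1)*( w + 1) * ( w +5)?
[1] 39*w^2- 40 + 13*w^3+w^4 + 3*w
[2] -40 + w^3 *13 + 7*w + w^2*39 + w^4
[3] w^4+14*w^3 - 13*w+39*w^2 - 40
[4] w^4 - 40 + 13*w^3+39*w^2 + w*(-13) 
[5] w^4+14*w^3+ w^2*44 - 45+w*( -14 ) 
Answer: 4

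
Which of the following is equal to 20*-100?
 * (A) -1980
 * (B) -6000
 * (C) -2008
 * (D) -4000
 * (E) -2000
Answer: E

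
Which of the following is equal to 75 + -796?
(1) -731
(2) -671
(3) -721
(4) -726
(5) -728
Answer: 3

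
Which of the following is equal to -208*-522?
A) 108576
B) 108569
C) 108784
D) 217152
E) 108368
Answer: A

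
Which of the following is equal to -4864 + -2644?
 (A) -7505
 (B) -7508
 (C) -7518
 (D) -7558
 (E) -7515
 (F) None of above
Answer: B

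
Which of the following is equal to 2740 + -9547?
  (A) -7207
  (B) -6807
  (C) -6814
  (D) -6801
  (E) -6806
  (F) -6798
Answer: B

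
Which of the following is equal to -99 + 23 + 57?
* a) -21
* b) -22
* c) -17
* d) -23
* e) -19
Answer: e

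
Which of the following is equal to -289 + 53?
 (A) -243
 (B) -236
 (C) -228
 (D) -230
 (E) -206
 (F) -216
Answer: B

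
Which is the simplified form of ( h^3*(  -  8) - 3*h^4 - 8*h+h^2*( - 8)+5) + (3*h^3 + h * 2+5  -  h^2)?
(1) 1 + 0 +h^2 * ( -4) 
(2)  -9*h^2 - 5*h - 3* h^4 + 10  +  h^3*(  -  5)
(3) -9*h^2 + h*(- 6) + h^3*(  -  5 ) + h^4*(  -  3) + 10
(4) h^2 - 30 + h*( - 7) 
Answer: 3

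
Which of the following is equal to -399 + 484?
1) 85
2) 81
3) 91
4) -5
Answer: 1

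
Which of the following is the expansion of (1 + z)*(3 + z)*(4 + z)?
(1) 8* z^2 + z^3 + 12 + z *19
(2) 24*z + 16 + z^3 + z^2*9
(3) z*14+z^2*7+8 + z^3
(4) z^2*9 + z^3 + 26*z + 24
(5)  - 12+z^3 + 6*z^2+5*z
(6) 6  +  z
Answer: 1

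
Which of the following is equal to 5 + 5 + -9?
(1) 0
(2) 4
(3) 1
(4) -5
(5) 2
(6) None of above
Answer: 3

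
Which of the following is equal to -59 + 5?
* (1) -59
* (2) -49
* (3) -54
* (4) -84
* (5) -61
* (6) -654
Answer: 3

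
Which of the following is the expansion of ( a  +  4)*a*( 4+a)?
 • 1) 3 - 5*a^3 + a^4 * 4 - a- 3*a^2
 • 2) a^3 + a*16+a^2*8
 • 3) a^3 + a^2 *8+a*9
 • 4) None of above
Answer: 2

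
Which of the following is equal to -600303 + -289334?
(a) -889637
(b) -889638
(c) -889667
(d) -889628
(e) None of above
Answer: a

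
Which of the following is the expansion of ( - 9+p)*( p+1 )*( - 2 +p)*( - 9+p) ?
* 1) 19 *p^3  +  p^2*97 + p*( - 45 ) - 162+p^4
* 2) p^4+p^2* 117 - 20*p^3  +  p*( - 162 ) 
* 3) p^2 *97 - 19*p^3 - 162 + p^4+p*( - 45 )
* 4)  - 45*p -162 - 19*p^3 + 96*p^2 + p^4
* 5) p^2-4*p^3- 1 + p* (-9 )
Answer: 3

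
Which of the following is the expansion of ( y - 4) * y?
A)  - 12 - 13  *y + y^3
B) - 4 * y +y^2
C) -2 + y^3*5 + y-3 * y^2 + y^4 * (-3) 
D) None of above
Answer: B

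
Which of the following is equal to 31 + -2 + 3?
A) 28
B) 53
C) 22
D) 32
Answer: D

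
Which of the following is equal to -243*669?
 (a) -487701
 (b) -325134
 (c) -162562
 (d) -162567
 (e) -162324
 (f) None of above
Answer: d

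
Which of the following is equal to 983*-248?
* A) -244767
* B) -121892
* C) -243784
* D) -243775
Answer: C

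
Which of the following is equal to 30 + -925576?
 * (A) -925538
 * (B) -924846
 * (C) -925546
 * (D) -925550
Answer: C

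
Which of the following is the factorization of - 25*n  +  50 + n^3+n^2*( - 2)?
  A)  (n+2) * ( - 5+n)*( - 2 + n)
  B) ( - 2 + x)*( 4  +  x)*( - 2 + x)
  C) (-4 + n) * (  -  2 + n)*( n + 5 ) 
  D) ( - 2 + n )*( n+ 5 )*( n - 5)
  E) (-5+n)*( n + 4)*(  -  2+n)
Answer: D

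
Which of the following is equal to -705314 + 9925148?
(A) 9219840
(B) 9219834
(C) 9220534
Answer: B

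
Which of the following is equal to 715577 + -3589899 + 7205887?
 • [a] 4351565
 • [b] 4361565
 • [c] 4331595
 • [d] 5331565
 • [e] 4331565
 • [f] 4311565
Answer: e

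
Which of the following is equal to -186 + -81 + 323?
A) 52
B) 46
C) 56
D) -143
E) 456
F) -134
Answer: C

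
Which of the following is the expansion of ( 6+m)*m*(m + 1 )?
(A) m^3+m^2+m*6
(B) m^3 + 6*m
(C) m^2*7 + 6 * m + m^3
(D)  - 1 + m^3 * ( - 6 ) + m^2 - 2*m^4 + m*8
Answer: C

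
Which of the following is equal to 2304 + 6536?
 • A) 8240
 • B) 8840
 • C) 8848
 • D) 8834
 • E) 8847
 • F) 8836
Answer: B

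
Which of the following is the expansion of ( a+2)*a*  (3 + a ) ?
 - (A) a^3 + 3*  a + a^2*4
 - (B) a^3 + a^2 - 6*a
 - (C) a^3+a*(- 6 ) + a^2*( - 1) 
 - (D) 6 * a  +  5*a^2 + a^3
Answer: D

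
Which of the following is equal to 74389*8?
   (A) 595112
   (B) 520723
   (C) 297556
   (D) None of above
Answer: A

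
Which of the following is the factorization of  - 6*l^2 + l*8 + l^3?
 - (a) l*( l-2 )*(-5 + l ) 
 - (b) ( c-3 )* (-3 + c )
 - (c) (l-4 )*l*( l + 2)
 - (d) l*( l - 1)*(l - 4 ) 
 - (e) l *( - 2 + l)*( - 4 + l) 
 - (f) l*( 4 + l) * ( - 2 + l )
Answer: e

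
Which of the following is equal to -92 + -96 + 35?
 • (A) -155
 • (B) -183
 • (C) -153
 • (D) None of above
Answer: C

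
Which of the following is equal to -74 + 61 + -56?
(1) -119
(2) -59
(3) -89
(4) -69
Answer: 4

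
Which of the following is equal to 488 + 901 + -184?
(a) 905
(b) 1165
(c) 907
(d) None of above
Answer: d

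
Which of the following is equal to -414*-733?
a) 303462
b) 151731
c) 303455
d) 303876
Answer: a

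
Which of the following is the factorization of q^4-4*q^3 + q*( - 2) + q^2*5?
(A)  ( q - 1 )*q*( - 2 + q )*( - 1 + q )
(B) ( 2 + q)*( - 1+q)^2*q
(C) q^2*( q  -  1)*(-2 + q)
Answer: A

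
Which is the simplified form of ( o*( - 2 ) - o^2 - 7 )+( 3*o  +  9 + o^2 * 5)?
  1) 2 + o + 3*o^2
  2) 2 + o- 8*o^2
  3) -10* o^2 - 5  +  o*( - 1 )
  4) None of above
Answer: 4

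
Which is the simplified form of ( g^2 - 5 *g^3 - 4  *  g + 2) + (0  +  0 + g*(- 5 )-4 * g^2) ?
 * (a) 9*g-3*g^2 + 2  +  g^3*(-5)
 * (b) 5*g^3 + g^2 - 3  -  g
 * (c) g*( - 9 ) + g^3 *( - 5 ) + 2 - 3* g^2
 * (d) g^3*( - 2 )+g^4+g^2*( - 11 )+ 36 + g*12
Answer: c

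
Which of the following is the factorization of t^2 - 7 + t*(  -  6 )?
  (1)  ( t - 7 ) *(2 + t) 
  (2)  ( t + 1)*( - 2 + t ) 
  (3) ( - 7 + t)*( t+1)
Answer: 3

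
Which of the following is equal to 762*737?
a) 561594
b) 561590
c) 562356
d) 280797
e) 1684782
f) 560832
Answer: a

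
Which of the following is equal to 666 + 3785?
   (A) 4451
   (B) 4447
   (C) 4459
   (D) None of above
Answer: A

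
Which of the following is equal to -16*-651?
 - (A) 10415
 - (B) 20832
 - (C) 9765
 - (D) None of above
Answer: D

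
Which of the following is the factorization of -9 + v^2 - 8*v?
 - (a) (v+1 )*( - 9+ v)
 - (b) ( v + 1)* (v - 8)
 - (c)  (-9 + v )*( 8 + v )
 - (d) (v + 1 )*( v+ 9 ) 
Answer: a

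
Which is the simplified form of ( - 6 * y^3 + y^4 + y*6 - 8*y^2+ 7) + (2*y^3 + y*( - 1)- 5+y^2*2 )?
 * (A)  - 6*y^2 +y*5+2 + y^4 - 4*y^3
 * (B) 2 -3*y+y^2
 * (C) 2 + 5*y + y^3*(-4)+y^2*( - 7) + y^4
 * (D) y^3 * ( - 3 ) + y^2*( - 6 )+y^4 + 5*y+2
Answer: A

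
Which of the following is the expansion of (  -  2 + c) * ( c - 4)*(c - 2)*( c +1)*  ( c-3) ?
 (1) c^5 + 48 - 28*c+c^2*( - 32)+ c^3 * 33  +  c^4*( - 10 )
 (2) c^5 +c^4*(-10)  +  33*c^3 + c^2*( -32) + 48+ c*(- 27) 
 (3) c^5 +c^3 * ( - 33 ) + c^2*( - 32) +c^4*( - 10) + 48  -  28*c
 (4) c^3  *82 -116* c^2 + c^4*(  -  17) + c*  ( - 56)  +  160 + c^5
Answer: 1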